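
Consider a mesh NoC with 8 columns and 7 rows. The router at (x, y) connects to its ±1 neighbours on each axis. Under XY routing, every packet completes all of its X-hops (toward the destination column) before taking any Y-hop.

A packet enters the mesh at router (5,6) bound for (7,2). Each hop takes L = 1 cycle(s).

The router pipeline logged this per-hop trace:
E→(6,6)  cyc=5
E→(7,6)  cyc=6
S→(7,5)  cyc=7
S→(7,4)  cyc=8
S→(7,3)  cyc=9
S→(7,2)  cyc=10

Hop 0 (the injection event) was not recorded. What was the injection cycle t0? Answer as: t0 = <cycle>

t0 = 4

At hop 1 the cycle is 5; in general cyc_k = t0 + kL.
Subtract one hop: t0 = 5 − 1 = 4.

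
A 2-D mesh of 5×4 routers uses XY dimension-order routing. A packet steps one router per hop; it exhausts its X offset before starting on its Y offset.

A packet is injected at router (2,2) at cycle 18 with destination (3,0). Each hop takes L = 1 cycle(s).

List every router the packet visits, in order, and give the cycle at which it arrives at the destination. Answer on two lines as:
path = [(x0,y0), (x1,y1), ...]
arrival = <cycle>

src (2,2)  cyc=18
E→(3,2)  cyc=19
S→(3,1)  cyc=20
S→(3,0)  cyc=21

path = [(2,2), (3,2), (3,1), (3,0)]
arrival = 21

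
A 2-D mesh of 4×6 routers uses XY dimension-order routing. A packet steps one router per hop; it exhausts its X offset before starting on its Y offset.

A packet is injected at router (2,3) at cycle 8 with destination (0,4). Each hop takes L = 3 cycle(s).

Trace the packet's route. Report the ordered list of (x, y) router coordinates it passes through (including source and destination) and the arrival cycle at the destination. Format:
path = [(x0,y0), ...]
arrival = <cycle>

path = [(2,3), (1,3), (0,3), (0,4)]
arrival = 17

t=8: at (2,3)
t=11: at (1,3) after W
t=14: at (0,3) after W
t=17: at (0,4) after N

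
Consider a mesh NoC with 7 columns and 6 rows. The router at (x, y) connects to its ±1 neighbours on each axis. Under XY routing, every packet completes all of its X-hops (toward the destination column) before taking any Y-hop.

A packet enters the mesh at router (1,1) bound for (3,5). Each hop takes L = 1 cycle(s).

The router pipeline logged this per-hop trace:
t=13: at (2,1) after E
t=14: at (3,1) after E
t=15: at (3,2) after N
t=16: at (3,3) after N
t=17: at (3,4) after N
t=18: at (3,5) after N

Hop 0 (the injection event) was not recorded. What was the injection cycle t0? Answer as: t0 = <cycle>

cyc[1] = 13 and cyc[k] = t0 + k·L for every k.
t0 = cyc[1] − L = 13 − 1 = 12.

t0 = 12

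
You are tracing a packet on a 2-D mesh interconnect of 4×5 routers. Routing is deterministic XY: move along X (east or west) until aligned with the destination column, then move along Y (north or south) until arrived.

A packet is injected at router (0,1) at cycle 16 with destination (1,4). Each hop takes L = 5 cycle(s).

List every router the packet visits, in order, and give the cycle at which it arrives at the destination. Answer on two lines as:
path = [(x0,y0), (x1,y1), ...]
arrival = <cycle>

path = [(0,1), (1,1), (1,2), (1,3), (1,4)]
arrival = 36

src (0,1)  cyc=16
E→(1,1)  cyc=21
N→(1,2)  cyc=26
N→(1,3)  cyc=31
N→(1,4)  cyc=36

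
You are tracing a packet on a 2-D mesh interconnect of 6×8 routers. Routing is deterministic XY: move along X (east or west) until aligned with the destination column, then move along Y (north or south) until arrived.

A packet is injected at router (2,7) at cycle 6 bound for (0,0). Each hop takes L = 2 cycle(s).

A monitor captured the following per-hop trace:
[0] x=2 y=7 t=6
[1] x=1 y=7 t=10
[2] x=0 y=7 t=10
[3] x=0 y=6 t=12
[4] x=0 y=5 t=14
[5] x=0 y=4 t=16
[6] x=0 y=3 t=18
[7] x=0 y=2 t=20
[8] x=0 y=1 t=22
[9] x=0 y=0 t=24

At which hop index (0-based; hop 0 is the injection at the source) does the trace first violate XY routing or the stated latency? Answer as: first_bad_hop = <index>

  1: Δx=-1 Δy=+0 Δt=4 [BAD: Δcyc=4≠L]

first_bad_hop = 1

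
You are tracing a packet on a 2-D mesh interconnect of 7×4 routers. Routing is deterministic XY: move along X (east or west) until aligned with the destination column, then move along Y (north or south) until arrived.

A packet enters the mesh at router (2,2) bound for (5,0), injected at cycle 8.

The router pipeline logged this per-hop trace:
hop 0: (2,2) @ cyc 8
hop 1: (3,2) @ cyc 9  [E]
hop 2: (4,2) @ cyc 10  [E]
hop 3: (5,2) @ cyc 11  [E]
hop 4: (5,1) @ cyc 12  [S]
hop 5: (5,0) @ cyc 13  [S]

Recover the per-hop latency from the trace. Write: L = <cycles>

cyc[1] − cyc[0] = 9 − 8 = 1.
Each hop adds L, hence L = 1.

L = 1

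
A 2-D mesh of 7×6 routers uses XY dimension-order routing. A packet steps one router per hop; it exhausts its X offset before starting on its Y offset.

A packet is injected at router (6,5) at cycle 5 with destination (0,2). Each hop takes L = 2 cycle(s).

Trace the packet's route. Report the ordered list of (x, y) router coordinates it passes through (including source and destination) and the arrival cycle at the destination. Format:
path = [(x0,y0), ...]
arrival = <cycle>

[0] x=6 y=5 t=5
[1] x=5 y=5 t=7 →W
[2] x=4 y=5 t=9 →W
[3] x=3 y=5 t=11 →W
[4] x=2 y=5 t=13 →W
[5] x=1 y=5 t=15 →W
[6] x=0 y=5 t=17 →W
[7] x=0 y=4 t=19 →S
[8] x=0 y=3 t=21 →S
[9] x=0 y=2 t=23 →S

path = [(6,5), (5,5), (4,5), (3,5), (2,5), (1,5), (0,5), (0,4), (0,3), (0,2)]
arrival = 23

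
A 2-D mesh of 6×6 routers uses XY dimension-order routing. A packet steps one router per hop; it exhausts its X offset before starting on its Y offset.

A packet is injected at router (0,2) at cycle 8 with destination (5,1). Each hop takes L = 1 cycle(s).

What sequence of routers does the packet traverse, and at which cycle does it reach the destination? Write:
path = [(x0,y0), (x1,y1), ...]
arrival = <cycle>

#0 — 0,2 | c8
#1 — 1,2 | c9 | E
#2 — 2,2 | c10 | E
#3 — 3,2 | c11 | E
#4 — 4,2 | c12 | E
#5 — 5,2 | c13 | E
#6 — 5,1 | c14 | S

path = [(0,2), (1,2), (2,2), (3,2), (4,2), (5,2), (5,1)]
arrival = 14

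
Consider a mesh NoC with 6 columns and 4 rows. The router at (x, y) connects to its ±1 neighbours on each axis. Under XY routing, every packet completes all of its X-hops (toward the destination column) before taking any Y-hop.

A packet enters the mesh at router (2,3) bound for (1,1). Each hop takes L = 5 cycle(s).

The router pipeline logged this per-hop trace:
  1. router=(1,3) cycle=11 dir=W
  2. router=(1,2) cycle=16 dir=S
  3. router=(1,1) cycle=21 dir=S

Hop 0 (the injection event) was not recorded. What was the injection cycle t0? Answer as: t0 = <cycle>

The first recorded entry is hop 1 at cycle 11.
Subtract one hop: t0 = 11 − 5 = 6.

t0 = 6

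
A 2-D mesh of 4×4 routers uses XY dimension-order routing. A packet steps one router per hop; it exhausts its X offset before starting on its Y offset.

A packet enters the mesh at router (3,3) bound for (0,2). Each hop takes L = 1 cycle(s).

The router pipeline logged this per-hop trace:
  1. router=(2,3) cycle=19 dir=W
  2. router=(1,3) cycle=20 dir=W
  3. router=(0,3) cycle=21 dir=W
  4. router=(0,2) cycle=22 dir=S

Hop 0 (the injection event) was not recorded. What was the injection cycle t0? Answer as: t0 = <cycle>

At hop 1 the cycle is 19; in general cyc_k = t0 + kL.
t0 = cyc[1] − L = 19 − 1 = 18.

t0 = 18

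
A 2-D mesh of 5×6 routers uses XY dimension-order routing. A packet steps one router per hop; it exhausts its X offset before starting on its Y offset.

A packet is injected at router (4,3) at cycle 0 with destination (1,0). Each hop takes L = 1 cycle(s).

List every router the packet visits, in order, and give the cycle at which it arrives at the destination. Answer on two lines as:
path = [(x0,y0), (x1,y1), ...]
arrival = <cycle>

path = [(4,3), (3,3), (2,3), (1,3), (1,2), (1,1), (1,0)]
arrival = 6

  0. router=(4,3) cycle=0 (inject)
  1. router=(3,3) cycle=1 dir=W
  2. router=(2,3) cycle=2 dir=W
  3. router=(1,3) cycle=3 dir=W
  4. router=(1,2) cycle=4 dir=S
  5. router=(1,1) cycle=5 dir=S
  6. router=(1,0) cycle=6 dir=S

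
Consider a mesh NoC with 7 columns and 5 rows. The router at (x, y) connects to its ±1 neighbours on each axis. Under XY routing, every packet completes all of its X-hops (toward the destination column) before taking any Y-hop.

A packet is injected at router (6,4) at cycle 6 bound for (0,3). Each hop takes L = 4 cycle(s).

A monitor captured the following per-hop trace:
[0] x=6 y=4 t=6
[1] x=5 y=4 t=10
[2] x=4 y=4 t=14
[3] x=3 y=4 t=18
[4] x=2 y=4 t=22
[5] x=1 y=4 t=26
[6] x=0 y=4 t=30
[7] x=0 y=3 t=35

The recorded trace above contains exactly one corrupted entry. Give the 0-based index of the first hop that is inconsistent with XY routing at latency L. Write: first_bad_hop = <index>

first_bad_hop = 7

hop 1: step (-1,+0), +4 cyc — ok
hop 2: step (-1,+0), +4 cyc — ok
hop 3: step (-1,+0), +4 cyc — ok
hop 4: step (-1,+0), +4 cyc — ok
hop 5: step (-1,+0), +4 cyc — ok
hop 6: step (-1,+0), +4 cyc — ok
hop 7: step (+0,-1), +5 cyc — BAD: Δcyc=5≠L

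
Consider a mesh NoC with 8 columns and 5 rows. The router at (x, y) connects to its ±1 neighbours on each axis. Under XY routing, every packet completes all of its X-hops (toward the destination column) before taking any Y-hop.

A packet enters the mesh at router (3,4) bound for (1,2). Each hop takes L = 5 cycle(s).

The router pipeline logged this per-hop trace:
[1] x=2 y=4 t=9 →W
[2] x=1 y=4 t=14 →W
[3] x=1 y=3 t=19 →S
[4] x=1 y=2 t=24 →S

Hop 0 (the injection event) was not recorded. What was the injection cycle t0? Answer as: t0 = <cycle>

cyc[1] = 9 and cyc[k] = t0 + k·L for every k.
Therefore t0 = 9 − L = 4.

t0 = 4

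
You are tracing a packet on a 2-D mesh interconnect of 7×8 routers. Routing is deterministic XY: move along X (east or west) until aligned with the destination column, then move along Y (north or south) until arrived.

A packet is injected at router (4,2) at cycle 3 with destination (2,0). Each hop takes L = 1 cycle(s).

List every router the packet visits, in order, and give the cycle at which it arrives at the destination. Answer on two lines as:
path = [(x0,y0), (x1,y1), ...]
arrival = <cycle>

path = [(4,2), (3,2), (2,2), (2,1), (2,0)]
arrival = 7

hop 0: (4,2) @ cyc 3
hop 1: (3,2) @ cyc 4  [W]
hop 2: (2,2) @ cyc 5  [W]
hop 3: (2,1) @ cyc 6  [S]
hop 4: (2,0) @ cyc 7  [S]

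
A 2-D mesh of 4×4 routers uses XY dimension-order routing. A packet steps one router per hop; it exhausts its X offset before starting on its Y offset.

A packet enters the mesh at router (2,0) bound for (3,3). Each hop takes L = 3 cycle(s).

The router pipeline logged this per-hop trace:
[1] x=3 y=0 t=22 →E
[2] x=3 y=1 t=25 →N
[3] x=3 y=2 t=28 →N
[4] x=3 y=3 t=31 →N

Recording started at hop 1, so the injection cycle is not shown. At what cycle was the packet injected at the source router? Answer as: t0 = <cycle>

Hop 1 reached at cycle 22; hop k is at t0 + k·L.
So t0 = 22 − 1·3 = 19.

t0 = 19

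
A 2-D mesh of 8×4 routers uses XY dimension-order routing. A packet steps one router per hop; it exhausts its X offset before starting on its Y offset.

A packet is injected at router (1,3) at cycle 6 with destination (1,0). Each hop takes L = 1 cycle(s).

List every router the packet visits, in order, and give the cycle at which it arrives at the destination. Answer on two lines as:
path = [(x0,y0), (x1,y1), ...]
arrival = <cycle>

path = [(1,3), (1,2), (1,1), (1,0)]
arrival = 9

hop 0: (1,3) @ cyc 6
hop 1: (1,2) @ cyc 7  [S]
hop 2: (1,1) @ cyc 8  [S]
hop 3: (1,0) @ cyc 9  [S]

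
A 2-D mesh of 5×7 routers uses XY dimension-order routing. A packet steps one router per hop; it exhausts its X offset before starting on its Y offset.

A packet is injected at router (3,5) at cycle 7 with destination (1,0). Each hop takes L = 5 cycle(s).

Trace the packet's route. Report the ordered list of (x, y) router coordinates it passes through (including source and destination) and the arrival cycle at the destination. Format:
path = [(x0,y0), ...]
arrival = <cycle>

path = [(3,5), (2,5), (1,5), (1,4), (1,3), (1,2), (1,1), (1,0)]
arrival = 42

#0 — 3,5 | c7
#1 — 2,5 | c12 | W
#2 — 1,5 | c17 | W
#3 — 1,4 | c22 | S
#4 — 1,3 | c27 | S
#5 — 1,2 | c32 | S
#6 — 1,1 | c37 | S
#7 — 1,0 | c42 | S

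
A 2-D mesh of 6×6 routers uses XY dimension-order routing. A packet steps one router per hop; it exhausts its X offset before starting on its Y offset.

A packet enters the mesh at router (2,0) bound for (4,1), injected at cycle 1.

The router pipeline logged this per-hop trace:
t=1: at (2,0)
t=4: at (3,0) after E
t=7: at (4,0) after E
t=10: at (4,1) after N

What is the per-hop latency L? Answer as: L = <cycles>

L = 3

Δcyc across hop 0→1: 4 − 1 = 3.
Per-hop latency L = Δcyc = 3.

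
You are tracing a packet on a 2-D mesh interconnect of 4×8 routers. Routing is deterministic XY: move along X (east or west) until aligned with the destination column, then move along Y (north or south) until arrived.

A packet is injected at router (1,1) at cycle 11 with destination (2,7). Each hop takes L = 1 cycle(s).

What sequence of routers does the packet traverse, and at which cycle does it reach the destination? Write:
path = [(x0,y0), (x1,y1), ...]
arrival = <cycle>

path = [(1,1), (2,1), (2,2), (2,3), (2,4), (2,5), (2,6), (2,7)]
arrival = 18

[0] x=1 y=1 t=11
[1] x=2 y=1 t=12 →E
[2] x=2 y=2 t=13 →N
[3] x=2 y=3 t=14 →N
[4] x=2 y=4 t=15 →N
[5] x=2 y=5 t=16 →N
[6] x=2 y=6 t=17 →N
[7] x=2 y=7 t=18 →N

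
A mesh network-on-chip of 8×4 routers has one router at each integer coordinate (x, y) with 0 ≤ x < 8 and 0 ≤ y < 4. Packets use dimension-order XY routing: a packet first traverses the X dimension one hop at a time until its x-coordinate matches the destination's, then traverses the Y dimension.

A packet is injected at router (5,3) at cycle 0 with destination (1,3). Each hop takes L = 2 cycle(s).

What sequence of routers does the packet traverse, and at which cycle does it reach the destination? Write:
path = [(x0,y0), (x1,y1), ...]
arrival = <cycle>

path = [(5,3), (4,3), (3,3), (2,3), (1,3)]
arrival = 8

t=0: at (5,3)
t=2: at (4,3) after W
t=4: at (3,3) after W
t=6: at (2,3) after W
t=8: at (1,3) after W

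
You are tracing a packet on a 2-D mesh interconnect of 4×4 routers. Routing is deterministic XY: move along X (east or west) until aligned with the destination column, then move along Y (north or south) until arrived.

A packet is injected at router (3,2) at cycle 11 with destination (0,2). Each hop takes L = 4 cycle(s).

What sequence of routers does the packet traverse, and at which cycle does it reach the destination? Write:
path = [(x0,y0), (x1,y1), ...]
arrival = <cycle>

t=11: at (3,2)
t=15: at (2,2) after W
t=19: at (1,2) after W
t=23: at (0,2) after W

path = [(3,2), (2,2), (1,2), (0,2)]
arrival = 23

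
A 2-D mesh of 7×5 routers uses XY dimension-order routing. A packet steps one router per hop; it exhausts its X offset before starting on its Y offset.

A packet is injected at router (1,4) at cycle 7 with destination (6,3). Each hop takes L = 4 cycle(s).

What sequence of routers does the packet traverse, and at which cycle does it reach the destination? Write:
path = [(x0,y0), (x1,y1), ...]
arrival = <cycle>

[0] x=1 y=4 t=7
[1] x=2 y=4 t=11 →E
[2] x=3 y=4 t=15 →E
[3] x=4 y=4 t=19 →E
[4] x=5 y=4 t=23 →E
[5] x=6 y=4 t=27 →E
[6] x=6 y=3 t=31 →S

path = [(1,4), (2,4), (3,4), (4,4), (5,4), (6,4), (6,3)]
arrival = 31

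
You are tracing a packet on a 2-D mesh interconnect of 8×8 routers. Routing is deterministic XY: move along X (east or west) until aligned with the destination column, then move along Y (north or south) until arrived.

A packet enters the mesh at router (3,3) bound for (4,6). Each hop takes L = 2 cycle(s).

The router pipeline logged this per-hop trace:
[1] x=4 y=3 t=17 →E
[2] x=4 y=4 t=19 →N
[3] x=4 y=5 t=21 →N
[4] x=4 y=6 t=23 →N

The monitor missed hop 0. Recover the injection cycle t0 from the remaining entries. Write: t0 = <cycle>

The first recorded entry is hop 1 at cycle 17.
t0 = cyc[1] − L = 17 − 2 = 15.

t0 = 15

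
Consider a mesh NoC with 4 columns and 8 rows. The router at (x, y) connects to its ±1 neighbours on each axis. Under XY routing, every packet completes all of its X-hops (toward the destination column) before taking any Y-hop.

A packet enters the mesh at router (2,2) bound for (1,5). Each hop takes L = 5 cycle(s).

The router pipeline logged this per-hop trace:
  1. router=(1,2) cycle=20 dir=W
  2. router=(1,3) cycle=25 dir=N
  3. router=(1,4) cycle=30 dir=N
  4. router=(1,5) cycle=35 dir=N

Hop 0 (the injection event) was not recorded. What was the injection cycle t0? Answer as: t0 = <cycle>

t0 = 15

cyc[1] = 20 and cyc[k] = t0 + k·L for every k.
Therefore t0 = 20 − L = 15.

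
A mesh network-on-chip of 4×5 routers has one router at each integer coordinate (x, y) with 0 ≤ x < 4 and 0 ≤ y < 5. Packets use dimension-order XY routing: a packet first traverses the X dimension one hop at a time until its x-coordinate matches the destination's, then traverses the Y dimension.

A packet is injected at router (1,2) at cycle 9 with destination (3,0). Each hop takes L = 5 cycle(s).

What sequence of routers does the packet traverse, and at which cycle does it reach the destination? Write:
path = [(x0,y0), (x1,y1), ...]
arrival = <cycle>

path = [(1,2), (2,2), (3,2), (3,1), (3,0)]
arrival = 29

hop 0: (1,2) @ cyc 9
hop 1: (2,2) @ cyc 14  [E]
hop 2: (3,2) @ cyc 19  [E]
hop 3: (3,1) @ cyc 24  [S]
hop 4: (3,0) @ cyc 29  [S]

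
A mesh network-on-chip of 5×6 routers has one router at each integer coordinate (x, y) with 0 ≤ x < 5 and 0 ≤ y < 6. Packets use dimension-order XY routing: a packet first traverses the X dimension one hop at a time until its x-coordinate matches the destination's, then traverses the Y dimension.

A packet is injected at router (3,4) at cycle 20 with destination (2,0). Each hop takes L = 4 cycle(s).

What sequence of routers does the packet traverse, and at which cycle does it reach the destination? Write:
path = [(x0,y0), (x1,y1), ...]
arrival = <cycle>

src (3,4)  cyc=20
W→(2,4)  cyc=24
S→(2,3)  cyc=28
S→(2,2)  cyc=32
S→(2,1)  cyc=36
S→(2,0)  cyc=40

path = [(3,4), (2,4), (2,3), (2,2), (2,1), (2,0)]
arrival = 40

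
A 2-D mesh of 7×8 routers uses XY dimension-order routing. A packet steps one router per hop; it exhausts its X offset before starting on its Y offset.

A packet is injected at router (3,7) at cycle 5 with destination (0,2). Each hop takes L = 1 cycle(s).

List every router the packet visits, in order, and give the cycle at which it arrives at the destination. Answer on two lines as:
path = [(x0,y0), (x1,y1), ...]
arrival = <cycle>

path = [(3,7), (2,7), (1,7), (0,7), (0,6), (0,5), (0,4), (0,3), (0,2)]
arrival = 13

  0. router=(3,7) cycle=5 (inject)
  1. router=(2,7) cycle=6 dir=W
  2. router=(1,7) cycle=7 dir=W
  3. router=(0,7) cycle=8 dir=W
  4. router=(0,6) cycle=9 dir=S
  5. router=(0,5) cycle=10 dir=S
  6. router=(0,4) cycle=11 dir=S
  7. router=(0,3) cycle=12 dir=S
  8. router=(0,2) cycle=13 dir=S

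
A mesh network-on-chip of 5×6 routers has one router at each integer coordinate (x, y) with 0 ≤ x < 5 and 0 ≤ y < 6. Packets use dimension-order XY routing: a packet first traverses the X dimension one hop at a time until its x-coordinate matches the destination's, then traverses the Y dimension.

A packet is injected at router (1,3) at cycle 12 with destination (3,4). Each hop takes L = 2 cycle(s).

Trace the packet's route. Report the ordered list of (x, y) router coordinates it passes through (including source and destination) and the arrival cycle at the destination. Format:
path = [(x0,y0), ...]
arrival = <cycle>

#0 — 1,3 | c12
#1 — 2,3 | c14 | E
#2 — 3,3 | c16 | E
#3 — 3,4 | c18 | N

path = [(1,3), (2,3), (3,3), (3,4)]
arrival = 18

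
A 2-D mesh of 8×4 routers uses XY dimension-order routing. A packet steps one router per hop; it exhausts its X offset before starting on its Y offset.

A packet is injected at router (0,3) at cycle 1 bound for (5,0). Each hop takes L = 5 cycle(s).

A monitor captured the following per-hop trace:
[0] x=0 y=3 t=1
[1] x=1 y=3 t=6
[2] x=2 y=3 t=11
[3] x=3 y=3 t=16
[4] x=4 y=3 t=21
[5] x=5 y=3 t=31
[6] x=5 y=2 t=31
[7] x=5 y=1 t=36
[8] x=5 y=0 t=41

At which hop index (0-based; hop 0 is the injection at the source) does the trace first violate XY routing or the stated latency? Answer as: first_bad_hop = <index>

hop 1: step (+1,+0), +5 cyc — ok
hop 2: step (+1,+0), +5 cyc — ok
hop 3: step (+1,+0), +5 cyc — ok
hop 4: step (+1,+0), +5 cyc — ok
hop 5: step (+1,+0), +10 cyc — BAD: Δcyc=10≠L

first_bad_hop = 5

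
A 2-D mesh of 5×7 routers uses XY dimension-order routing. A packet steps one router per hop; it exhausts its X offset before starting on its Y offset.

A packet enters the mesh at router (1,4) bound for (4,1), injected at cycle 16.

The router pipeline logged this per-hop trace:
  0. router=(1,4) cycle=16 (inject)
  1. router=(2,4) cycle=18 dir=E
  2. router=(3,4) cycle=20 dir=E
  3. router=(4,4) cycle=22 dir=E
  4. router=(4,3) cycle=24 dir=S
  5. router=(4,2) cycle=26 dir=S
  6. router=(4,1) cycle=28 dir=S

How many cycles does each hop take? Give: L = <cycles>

L = 2

cyc[1] − cyc[0] = 18 − 16 = 2.
One hop costs L cycles, so L = 2.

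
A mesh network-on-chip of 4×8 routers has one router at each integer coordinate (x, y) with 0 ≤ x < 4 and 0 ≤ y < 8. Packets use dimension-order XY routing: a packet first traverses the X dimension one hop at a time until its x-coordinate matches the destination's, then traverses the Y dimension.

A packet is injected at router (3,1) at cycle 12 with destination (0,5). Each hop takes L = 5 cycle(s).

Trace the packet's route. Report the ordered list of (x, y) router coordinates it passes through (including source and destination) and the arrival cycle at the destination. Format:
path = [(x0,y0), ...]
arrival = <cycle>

path = [(3,1), (2,1), (1,1), (0,1), (0,2), (0,3), (0,4), (0,5)]
arrival = 47

hop 0: (3,1) @ cyc 12
hop 1: (2,1) @ cyc 17  [W]
hop 2: (1,1) @ cyc 22  [W]
hop 3: (0,1) @ cyc 27  [W]
hop 4: (0,2) @ cyc 32  [N]
hop 5: (0,3) @ cyc 37  [N]
hop 6: (0,4) @ cyc 42  [N]
hop 7: (0,5) @ cyc 47  [N]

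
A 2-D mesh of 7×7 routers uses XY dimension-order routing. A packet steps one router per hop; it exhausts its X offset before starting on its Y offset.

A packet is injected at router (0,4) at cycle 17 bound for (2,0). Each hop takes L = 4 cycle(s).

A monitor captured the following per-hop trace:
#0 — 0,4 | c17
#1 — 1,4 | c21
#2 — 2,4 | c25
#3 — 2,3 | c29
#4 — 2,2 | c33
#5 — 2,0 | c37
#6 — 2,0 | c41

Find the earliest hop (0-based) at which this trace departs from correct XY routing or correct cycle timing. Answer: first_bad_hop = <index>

first_bad_hop = 5

hop 1: step (+1,+0), +4 cyc — ok
hop 2: step (+1,+0), +4 cyc — ok
hop 3: step (+0,-1), +4 cyc — ok
hop 4: step (+0,-1), +4 cyc — ok
hop 5: step (+0,-2), +4 cyc — BAD: non-unit step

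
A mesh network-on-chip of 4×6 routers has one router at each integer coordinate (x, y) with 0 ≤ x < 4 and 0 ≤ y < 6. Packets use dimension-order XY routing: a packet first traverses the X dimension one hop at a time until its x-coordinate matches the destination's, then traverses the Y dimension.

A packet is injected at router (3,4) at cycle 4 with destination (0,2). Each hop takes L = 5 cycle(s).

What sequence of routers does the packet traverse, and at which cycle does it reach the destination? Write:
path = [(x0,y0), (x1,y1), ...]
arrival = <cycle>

#0 — 3,4 | c4
#1 — 2,4 | c9 | W
#2 — 1,4 | c14 | W
#3 — 0,4 | c19 | W
#4 — 0,3 | c24 | S
#5 — 0,2 | c29 | S

path = [(3,4), (2,4), (1,4), (0,4), (0,3), (0,2)]
arrival = 29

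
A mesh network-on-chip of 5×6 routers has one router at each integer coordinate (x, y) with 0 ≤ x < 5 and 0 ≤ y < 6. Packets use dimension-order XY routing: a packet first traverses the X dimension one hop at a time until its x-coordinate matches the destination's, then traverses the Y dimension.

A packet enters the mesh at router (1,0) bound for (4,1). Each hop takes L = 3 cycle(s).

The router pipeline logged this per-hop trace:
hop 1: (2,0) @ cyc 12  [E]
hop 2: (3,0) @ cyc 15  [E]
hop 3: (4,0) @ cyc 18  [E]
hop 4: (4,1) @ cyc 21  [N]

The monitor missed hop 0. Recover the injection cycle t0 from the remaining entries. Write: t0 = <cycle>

t0 = 9

Hop 1 reached at cycle 12; hop k is at t0 + k·L.
Therefore t0 = 12 − L = 9.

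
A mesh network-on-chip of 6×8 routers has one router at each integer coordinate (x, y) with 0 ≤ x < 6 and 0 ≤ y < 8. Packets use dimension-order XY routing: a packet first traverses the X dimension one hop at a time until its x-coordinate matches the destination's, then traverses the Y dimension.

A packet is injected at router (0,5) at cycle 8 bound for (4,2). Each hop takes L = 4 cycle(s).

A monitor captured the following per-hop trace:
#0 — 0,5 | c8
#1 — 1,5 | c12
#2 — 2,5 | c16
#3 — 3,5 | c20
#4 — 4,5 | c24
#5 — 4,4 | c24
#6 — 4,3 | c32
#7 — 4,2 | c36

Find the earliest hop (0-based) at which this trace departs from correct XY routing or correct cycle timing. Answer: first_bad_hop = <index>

first_bad_hop = 5

[1] (+1,+0) / 4c ⇒ ok
[2] (+1,+0) / 4c ⇒ ok
[3] (+1,+0) / 4c ⇒ ok
[4] (+1,+0) / 4c ⇒ ok
[5] (+0,-1) / 0c ⇒ BAD: Δcyc=0≠L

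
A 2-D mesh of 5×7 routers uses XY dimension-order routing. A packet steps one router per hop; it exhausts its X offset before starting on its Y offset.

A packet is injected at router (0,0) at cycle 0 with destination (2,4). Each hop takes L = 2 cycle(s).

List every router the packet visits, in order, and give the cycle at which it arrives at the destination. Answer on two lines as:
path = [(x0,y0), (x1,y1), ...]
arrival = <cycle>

path = [(0,0), (1,0), (2,0), (2,1), (2,2), (2,3), (2,4)]
arrival = 12

hop 0: (0,0) @ cyc 0
hop 1: (1,0) @ cyc 2  [E]
hop 2: (2,0) @ cyc 4  [E]
hop 3: (2,1) @ cyc 6  [N]
hop 4: (2,2) @ cyc 8  [N]
hop 5: (2,3) @ cyc 10  [N]
hop 6: (2,4) @ cyc 12  [N]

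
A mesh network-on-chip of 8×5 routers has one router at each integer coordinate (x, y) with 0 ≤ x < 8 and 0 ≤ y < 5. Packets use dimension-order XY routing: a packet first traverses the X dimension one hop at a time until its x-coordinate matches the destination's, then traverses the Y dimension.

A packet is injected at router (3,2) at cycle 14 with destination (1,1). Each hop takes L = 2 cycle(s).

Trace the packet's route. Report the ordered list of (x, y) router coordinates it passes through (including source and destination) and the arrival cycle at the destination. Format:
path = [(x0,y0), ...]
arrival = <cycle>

path = [(3,2), (2,2), (1,2), (1,1)]
arrival = 20

hop 0: (3,2) @ cyc 14
hop 1: (2,2) @ cyc 16  [W]
hop 2: (1,2) @ cyc 18  [W]
hop 3: (1,1) @ cyc 20  [S]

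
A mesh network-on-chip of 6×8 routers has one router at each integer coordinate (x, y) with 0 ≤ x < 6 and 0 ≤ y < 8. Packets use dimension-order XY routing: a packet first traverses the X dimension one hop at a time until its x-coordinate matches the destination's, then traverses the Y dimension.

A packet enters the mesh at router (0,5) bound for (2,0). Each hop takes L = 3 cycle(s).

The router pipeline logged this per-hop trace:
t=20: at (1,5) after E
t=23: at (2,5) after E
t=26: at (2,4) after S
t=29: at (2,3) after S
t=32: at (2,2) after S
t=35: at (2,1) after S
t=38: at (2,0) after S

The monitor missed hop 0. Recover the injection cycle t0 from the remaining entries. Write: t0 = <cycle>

t0 = 17

The first recorded entry is hop 1 at cycle 20.
Subtract one hop: t0 = 20 − 3 = 17.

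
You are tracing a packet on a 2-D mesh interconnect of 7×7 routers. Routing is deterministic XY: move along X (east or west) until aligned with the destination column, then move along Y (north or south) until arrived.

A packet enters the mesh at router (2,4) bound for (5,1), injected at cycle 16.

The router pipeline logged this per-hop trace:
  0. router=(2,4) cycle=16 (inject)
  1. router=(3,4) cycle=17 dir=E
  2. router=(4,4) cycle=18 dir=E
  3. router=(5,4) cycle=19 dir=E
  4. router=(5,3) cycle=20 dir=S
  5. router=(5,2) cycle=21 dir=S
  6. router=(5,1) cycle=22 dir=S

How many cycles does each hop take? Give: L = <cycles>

From hop 0 (16) to hop 1 (17): +1 cycles.
That increment is L by definition: L = 1.

L = 1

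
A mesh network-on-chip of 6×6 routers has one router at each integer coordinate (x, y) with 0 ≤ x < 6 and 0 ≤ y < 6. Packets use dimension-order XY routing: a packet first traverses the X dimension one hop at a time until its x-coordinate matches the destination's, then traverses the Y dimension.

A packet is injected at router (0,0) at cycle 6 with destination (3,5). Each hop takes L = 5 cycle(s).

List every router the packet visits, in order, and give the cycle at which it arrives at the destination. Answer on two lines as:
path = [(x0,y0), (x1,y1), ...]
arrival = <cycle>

path = [(0,0), (1,0), (2,0), (3,0), (3,1), (3,2), (3,3), (3,4), (3,5)]
arrival = 46

src (0,0)  cyc=6
E→(1,0)  cyc=11
E→(2,0)  cyc=16
E→(3,0)  cyc=21
N→(3,1)  cyc=26
N→(3,2)  cyc=31
N→(3,3)  cyc=36
N→(3,4)  cyc=41
N→(3,5)  cyc=46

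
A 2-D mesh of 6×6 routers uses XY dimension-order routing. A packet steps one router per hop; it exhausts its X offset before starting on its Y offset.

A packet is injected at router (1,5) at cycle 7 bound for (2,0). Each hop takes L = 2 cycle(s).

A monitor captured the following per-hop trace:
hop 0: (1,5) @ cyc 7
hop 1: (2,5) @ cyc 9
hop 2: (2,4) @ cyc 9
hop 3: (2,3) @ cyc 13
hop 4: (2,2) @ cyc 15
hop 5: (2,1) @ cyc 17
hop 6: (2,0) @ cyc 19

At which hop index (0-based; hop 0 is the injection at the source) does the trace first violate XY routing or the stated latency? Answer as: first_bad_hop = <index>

hop 1: step (+1,+0), +2 cyc — ok
hop 2: step (+0,-1), +0 cyc — BAD: Δcyc=0≠L

first_bad_hop = 2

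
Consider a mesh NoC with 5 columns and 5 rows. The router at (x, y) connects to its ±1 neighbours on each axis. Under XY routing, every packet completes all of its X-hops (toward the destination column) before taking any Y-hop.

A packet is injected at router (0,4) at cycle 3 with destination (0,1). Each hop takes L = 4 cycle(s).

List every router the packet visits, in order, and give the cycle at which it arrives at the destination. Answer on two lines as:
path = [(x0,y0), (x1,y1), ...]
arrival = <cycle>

t=3: at (0,4)
t=7: at (0,3) after S
t=11: at (0,2) after S
t=15: at (0,1) after S

path = [(0,4), (0,3), (0,2), (0,1)]
arrival = 15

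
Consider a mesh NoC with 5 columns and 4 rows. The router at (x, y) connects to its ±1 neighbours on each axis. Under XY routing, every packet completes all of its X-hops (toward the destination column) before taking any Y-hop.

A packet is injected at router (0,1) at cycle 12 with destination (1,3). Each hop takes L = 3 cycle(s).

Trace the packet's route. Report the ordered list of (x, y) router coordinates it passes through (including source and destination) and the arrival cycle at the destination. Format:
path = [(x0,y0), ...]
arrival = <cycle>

  0. router=(0,1) cycle=12 (inject)
  1. router=(1,1) cycle=15 dir=E
  2. router=(1,2) cycle=18 dir=N
  3. router=(1,3) cycle=21 dir=N

path = [(0,1), (1,1), (1,2), (1,3)]
arrival = 21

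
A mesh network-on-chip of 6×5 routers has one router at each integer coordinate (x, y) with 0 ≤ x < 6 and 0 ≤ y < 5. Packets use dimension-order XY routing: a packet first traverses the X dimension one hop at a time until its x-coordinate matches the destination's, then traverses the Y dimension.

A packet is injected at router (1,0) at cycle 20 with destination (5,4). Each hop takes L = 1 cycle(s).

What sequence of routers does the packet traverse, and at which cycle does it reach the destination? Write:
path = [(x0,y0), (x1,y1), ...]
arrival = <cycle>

path = [(1,0), (2,0), (3,0), (4,0), (5,0), (5,1), (5,2), (5,3), (5,4)]
arrival = 28

t=20: at (1,0)
t=21: at (2,0) after E
t=22: at (3,0) after E
t=23: at (4,0) after E
t=24: at (5,0) after E
t=25: at (5,1) after N
t=26: at (5,2) after N
t=27: at (5,3) after N
t=28: at (5,4) after N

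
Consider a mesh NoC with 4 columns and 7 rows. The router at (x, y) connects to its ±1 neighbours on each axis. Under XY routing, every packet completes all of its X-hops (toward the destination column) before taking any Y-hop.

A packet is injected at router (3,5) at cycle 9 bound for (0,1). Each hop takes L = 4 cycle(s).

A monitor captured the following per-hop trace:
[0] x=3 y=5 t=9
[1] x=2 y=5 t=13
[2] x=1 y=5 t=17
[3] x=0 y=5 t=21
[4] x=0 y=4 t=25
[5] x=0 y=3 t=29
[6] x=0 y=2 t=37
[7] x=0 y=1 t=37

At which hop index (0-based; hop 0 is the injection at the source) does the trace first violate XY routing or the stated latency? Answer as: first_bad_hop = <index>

  1: Δx=-1 Δy=+0 Δt=4 [ok]
  2: Δx=-1 Δy=+0 Δt=4 [ok]
  3: Δx=-1 Δy=+0 Δt=4 [ok]
  4: Δx=+0 Δy=-1 Δt=4 [ok]
  5: Δx=+0 Δy=-1 Δt=4 [ok]
  6: Δx=+0 Δy=-1 Δt=8 [BAD: Δcyc=8≠L]

first_bad_hop = 6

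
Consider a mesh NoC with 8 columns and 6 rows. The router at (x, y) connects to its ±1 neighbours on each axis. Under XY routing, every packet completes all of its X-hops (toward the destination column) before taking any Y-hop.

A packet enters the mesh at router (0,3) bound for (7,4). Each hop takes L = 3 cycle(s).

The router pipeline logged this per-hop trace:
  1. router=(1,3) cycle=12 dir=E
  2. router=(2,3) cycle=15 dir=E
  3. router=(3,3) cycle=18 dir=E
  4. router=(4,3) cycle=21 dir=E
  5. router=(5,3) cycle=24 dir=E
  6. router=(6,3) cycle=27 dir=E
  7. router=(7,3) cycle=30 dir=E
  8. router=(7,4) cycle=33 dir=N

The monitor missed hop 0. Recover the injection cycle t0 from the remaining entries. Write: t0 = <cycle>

The first recorded entry is hop 1 at cycle 12.
So t0 = 12 − 1·3 = 9.

t0 = 9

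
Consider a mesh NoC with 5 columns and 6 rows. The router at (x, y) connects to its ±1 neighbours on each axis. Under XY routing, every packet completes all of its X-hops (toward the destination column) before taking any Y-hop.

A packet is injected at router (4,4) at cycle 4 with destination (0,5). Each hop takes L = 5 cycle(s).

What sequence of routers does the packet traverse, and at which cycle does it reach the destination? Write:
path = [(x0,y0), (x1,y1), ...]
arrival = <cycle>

path = [(4,4), (3,4), (2,4), (1,4), (0,4), (0,5)]
arrival = 29

  0. router=(4,4) cycle=4 (inject)
  1. router=(3,4) cycle=9 dir=W
  2. router=(2,4) cycle=14 dir=W
  3. router=(1,4) cycle=19 dir=W
  4. router=(0,4) cycle=24 dir=W
  5. router=(0,5) cycle=29 dir=N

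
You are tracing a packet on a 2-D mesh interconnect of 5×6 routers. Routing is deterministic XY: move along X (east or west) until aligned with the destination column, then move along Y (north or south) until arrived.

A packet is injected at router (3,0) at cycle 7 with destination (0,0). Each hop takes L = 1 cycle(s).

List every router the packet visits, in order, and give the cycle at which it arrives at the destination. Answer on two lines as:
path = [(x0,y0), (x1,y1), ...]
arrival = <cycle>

path = [(3,0), (2,0), (1,0), (0,0)]
arrival = 10

[0] x=3 y=0 t=7
[1] x=2 y=0 t=8 →W
[2] x=1 y=0 t=9 →W
[3] x=0 y=0 t=10 →W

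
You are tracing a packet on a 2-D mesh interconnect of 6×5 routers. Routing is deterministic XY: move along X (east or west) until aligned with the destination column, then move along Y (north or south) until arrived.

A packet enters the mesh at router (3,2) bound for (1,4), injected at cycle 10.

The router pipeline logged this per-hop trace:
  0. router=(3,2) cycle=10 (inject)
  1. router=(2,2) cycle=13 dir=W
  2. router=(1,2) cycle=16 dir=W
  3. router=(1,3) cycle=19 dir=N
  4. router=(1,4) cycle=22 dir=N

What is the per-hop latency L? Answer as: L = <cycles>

cyc[1] − cyc[0] = 13 − 10 = 3.
That increment is L by definition: L = 3.

L = 3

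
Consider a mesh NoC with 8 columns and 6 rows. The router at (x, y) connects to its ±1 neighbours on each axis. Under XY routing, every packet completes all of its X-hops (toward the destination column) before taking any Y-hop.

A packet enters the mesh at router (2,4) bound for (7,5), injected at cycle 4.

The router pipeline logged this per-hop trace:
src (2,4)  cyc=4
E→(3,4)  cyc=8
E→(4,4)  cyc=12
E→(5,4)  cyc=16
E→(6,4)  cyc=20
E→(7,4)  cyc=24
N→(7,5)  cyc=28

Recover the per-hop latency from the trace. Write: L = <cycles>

Δcyc across hop 0→1: 8 − 4 = 4.
One hop costs L cycles, so L = 4.

L = 4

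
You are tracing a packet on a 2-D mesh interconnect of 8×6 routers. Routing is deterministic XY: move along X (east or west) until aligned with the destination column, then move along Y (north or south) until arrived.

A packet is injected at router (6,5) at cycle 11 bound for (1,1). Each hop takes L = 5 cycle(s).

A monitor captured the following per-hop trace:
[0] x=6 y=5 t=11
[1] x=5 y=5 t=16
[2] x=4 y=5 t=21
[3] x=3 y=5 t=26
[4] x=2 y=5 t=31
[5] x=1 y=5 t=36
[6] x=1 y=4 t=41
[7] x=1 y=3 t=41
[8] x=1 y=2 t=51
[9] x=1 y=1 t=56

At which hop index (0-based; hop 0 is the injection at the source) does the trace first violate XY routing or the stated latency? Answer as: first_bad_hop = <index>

check 1→ d=(-1,0) cyc+5: ok
check 2→ d=(-1,0) cyc+5: ok
check 3→ d=(-1,0) cyc+5: ok
check 4→ d=(-1,0) cyc+5: ok
check 5→ d=(-1,0) cyc+5: ok
check 6→ d=(0,-1) cyc+5: ok
check 7→ d=(0,-1) cyc+0: BAD: Δcyc=0≠L

first_bad_hop = 7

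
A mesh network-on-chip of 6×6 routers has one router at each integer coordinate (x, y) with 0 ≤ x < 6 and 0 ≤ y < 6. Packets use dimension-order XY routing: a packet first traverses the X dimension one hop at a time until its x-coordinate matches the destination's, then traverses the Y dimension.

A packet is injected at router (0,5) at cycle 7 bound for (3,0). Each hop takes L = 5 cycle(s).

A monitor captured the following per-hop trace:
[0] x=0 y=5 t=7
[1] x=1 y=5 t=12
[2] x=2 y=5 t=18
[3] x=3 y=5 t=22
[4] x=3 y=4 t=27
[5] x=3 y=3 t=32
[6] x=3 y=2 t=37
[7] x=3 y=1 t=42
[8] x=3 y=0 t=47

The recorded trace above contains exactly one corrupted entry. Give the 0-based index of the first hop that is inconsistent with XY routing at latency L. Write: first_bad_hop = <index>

[1] (+1,+0) / 5c ⇒ ok
[2] (+1,+0) / 6c ⇒ BAD: Δcyc=6≠L

first_bad_hop = 2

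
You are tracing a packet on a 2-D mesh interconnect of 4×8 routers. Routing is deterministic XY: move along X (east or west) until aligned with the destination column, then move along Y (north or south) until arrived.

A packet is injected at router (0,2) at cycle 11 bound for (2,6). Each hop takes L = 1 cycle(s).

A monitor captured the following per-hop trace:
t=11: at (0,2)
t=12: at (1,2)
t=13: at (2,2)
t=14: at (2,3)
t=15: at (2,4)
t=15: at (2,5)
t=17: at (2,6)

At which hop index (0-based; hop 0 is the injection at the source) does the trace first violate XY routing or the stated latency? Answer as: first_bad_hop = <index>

first_bad_hop = 5

hop 1: step (+1,+0), +1 cyc — ok
hop 2: step (+1,+0), +1 cyc — ok
hop 3: step (+0,+1), +1 cyc — ok
hop 4: step (+0,+1), +1 cyc — ok
hop 5: step (+0,+1), +0 cyc — BAD: Δcyc=0≠L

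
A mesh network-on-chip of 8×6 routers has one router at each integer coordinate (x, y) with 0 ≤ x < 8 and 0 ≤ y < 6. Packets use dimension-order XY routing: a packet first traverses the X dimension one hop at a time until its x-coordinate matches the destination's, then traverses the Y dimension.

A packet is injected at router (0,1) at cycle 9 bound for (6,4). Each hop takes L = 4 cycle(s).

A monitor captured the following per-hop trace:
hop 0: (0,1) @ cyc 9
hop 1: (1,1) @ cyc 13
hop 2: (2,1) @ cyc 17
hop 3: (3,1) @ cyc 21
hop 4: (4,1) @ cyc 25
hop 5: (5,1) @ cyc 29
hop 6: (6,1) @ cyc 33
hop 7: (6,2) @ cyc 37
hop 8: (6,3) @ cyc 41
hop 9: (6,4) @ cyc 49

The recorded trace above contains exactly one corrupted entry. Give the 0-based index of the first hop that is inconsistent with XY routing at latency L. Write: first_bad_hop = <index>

first_bad_hop = 9

check 1→ d=(1,0) cyc+4: ok
check 2→ d=(1,0) cyc+4: ok
check 3→ d=(1,0) cyc+4: ok
check 4→ d=(1,0) cyc+4: ok
check 5→ d=(1,0) cyc+4: ok
check 6→ d=(1,0) cyc+4: ok
check 7→ d=(0,1) cyc+4: ok
check 8→ d=(0,1) cyc+4: ok
check 9→ d=(0,1) cyc+8: BAD: Δcyc=8≠L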